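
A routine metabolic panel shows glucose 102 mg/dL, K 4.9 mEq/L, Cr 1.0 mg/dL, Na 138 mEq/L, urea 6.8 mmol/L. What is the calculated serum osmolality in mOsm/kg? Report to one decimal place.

288.5 mOsm/kg

Calculated osmolality = 2·Na + glucose/18 + urea
= 2·138 + 102/18 + 6.8
= 276 + 5.67 + 6.80
= 288.47 mOsm/kg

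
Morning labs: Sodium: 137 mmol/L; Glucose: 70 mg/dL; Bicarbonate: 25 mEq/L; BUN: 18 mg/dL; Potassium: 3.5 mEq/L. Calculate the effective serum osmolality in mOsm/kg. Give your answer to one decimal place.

277.9 mOsm/kg

Effective osmolality excludes urea (freely permeant across cell membranes):
2·Na + glucose/18
= 2·137 + 70/18
= 274 + 3.89
= 277.89 mOsm/kg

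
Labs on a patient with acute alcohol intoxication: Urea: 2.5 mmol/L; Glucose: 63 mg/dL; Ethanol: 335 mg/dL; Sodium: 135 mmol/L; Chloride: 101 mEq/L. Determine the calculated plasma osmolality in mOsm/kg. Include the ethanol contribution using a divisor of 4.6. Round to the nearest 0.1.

Calculated osmolality = 2·Na + glucose/18 + urea + ethanol/4.6
= 2·135 + 63/18 + 2.5 + 335/4.6
= 270 + 3.50 + 2.50 + 72.83
= 348.83 mOsm/kg

348.8 mOsm/kg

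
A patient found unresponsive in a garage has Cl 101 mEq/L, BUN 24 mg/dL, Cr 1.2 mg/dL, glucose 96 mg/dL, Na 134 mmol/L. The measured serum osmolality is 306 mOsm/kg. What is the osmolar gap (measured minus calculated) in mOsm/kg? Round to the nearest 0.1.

24.1 mOsm/kg

Calculated osmolality = 2·Na + glucose/18 + BUN/2.8
= 2·134 + 96/18 + 24/2.8
= 268 + 5.33 + 8.57
= 281.9 mOsm/kg ≈ 281.9 mOsm/kg
Osmolar gap = measured − calculated = 306 − 281.9 = 24.1 mOsm/kg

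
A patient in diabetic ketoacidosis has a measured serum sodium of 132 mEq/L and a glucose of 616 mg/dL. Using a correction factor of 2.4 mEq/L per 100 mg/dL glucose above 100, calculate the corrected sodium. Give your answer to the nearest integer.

144 mEq/L

Corrected Na = measured Na + 2.4 · (glucose − 100)/100
= 132 + 2.4 · (616 − 100)/100
= 132 + 12.4
= 144.4 mEq/L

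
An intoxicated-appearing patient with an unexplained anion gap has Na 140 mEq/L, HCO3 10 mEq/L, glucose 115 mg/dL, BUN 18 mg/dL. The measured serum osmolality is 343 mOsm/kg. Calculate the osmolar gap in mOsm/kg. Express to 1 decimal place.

Calculated osmolality = 2·Na + glucose/18 + BUN/2.8
= 2·140 + 115/18 + 18/2.8
= 280 + 6.39 + 6.43
= 292.82 mOsm/kg ≈ 292.8 mOsm/kg
Osmolar gap = measured − calculated = 343 − 292.8 = 50.2 mOsm/kg

50.2 mOsm/kg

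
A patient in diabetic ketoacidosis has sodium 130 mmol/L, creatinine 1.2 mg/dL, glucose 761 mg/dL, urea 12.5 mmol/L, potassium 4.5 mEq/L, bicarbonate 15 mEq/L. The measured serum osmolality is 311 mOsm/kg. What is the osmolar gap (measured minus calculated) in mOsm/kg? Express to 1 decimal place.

-3.8 mOsm/kg

Calculated osmolality = 2·Na + glucose/18 + urea
= 2·130 + 761/18 + 12.5
= 260 + 42.28 + 12.50
= 314.78 mOsm/kg ≈ 314.8 mOsm/kg
Osmolar gap = measured − calculated = 311 − 314.8 = -3.8 mOsm/kg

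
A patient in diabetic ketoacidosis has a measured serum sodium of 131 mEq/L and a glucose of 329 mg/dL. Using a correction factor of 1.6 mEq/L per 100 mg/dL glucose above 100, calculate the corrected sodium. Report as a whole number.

Corrected Na = measured Na + 1.6 · (glucose − 100)/100
= 131 + 1.6 · (329 − 100)/100
= 131 + 3.7
= 134.7 mEq/L

135 mEq/L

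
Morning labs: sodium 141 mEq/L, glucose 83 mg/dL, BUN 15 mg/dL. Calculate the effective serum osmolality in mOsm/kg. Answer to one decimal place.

Effective osmolality excludes urea (freely permeant across cell membranes):
2·Na + glucose/18
= 2·141 + 83/18
= 282 + 4.61
= 286.61 mOsm/kg

286.6 mOsm/kg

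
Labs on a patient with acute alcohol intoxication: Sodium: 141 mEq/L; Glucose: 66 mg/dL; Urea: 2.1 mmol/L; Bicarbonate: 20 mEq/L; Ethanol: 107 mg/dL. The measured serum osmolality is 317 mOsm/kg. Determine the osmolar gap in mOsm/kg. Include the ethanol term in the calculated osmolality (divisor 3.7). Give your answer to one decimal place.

Calculated osmolality = 2·Na + glucose/18 + urea + ethanol/3.7
= 2·141 + 66/18 + 2.1 + 107/3.7
= 282 + 3.67 + 2.10 + 28.92
= 316.69 mOsm/kg ≈ 316.7 mOsm/kg
Osmolar gap = measured − calculated = 317 − 316.7 = 0.3 mOsm/kg

0.3 mOsm/kg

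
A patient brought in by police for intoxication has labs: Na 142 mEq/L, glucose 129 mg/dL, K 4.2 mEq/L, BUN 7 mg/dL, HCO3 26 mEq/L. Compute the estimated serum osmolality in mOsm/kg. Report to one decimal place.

Calculated osmolality = 2·Na + glucose/18 + BUN/2.8
= 2·142 + 129/18 + 7/2.8
= 284 + 7.17 + 2.50
= 293.67 mOsm/kg

293.7 mOsm/kg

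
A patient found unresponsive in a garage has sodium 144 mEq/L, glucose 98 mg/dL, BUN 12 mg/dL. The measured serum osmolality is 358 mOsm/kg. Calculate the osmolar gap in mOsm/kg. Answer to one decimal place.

Calculated osmolality = 2·Na + glucose/18 + BUN/2.8
= 2·144 + 98/18 + 12/2.8
= 288 + 5.44 + 4.29
= 297.73 mOsm/kg ≈ 297.7 mOsm/kg
Osmolar gap = measured − calculated = 358 − 297.7 = 60.3 mOsm/kg

60.3 mOsm/kg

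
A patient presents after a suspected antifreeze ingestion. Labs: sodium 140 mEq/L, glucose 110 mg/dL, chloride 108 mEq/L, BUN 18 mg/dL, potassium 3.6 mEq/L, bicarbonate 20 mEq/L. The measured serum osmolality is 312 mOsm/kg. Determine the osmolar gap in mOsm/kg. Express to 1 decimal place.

Calculated osmolality = 2·Na + glucose/18 + BUN/2.8
= 2·140 + 110/18 + 18/2.8
= 280 + 6.11 + 6.43
= 292.54 mOsm/kg ≈ 292.5 mOsm/kg
Osmolar gap = measured − calculated = 312 − 292.5 = 19.5 mOsm/kg

19.5 mOsm/kg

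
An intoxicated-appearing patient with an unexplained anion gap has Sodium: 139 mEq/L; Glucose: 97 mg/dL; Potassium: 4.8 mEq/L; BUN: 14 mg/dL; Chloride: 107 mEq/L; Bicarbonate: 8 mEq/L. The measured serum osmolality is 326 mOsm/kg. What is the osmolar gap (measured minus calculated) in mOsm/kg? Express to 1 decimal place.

37.6 mOsm/kg

Calculated osmolality = 2·Na + glucose/18 + BUN/2.8
= 2·139 + 97/18 + 14/2.8
= 278 + 5.39 + 5
= 288.39 mOsm/kg ≈ 288.4 mOsm/kg
Osmolar gap = measured − calculated = 326 − 288.4 = 37.6 mOsm/kg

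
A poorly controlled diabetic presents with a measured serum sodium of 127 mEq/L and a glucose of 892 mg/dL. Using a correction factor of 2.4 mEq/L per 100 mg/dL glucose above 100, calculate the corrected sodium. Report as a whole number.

Corrected Na = measured Na + 2.4 · (glucose − 100)/100
= 127 + 2.4 · (892 − 100)/100
= 127 + 19
= 146 mEq/L

146 mEq/L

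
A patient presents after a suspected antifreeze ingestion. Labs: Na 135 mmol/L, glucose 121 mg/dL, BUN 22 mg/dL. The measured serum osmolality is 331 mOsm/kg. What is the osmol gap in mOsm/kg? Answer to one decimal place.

Calculated osmolality = 2·Na + glucose/18 + BUN/2.8
= 2·135 + 121/18 + 22/2.8
= 270 + 6.72 + 7.86
= 284.58 mOsm/kg ≈ 284.6 mOsm/kg
Osmolar gap = measured − calculated = 331 − 284.6 = 46.4 mOsm/kg

46.4 mOsm/kg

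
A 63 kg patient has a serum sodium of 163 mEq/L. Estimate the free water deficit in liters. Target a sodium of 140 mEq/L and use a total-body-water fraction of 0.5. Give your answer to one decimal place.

5.2 L

TBW = 0.5 · 63 = 31.5 L
Free water deficit = TBW · (Na/140 − 1)
= 31.5 · (163/140 − 1)
= 31.5 · 0.1643
= 5.18 L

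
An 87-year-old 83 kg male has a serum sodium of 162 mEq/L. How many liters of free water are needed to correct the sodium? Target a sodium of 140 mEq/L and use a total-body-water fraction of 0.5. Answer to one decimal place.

6.5 L

TBW = 0.5 · 83 = 41.5 L
Free water deficit = TBW · (Na/140 − 1)
= 41.5 · (162/140 − 1)
= 41.5 · 0.1571
= 6.52 L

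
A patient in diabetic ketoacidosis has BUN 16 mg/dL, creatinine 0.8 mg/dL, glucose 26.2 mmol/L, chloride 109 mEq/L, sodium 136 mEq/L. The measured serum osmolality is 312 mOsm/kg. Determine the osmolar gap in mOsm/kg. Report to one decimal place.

Calculated osmolality = 2·Na + glucose + BUN/2.8
= 2·136 + 26.2 + 16/2.8
= 272 + 26.20 + 5.71
= 303.91 mOsm/kg ≈ 303.9 mOsm/kg
Osmolar gap = measured − calculated = 312 − 303.9 = 8.1 mOsm/kg

8.1 mOsm/kg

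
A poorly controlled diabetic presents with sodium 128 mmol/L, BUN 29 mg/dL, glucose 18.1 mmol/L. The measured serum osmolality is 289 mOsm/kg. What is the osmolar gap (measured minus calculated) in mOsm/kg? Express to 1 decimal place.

Calculated osmolality = 2·Na + glucose + BUN/2.8
= 2·128 + 18.1 + 29/2.8
= 256 + 18.10 + 10.36
= 284.46 mOsm/kg ≈ 284.5 mOsm/kg
Osmolar gap = measured − calculated = 289 − 284.5 = 4.5 mOsm/kg

4.5 mOsm/kg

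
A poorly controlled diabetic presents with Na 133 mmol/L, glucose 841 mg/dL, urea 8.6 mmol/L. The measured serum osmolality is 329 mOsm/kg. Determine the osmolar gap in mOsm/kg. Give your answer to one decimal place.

7.7 mOsm/kg

Calculated osmolality = 2·Na + glucose/18 + urea
= 2·133 + 841/18 + 8.6
= 266 + 46.72 + 8.60
= 321.32 mOsm/kg ≈ 321.3 mOsm/kg
Osmolar gap = measured − calculated = 329 − 321.3 = 7.7 mOsm/kg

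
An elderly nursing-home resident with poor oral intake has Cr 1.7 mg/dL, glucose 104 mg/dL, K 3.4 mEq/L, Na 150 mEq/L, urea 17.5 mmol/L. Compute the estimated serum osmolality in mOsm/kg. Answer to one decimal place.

323.3 mOsm/kg

Calculated osmolality = 2·Na + glucose/18 + urea
= 2·150 + 104/18 + 17.5
= 300 + 5.78 + 17.50
= 323.28 mOsm/kg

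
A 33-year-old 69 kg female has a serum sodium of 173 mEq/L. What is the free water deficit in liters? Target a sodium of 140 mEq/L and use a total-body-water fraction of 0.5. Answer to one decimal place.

TBW = 0.5 · 69 = 34.5 L
Free water deficit = TBW · (Na/140 − 1)
= 34.5 · (173/140 − 1)
= 34.5 · 0.2357
= 8.13 L

8.1 L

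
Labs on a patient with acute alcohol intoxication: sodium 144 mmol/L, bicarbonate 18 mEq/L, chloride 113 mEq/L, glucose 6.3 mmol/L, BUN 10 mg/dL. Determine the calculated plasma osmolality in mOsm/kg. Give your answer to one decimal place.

Calculated osmolality = 2·Na + glucose + BUN/2.8
= 2·144 + 6.3 + 10/2.8
= 288 + 6.30 + 3.57
= 297.87 mOsm/kg

297.9 mOsm/kg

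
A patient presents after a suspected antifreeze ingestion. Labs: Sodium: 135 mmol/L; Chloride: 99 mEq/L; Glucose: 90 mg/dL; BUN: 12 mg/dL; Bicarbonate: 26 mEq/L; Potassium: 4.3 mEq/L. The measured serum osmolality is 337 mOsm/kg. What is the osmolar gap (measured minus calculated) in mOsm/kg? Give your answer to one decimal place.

Calculated osmolality = 2·Na + glucose/18 + BUN/2.8
= 2·135 + 90/18 + 12/2.8
= 270 + 5 + 4.29
= 279.29 mOsm/kg ≈ 279.3 mOsm/kg
Osmolar gap = measured − calculated = 337 − 279.3 = 57.7 mOsm/kg

57.7 mOsm/kg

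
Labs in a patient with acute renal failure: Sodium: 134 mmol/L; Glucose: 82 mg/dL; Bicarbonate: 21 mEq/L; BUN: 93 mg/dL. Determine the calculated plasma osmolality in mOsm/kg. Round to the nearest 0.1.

Calculated osmolality = 2·Na + glucose/18 + BUN/2.8
= 2·134 + 82/18 + 93/2.8
= 268 + 4.56 + 33.21
= 305.77 mOsm/kg

305.8 mOsm/kg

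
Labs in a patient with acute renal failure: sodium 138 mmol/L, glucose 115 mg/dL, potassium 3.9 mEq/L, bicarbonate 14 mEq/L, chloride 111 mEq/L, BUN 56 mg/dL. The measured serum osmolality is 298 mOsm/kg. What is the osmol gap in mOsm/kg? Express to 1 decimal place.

Calculated osmolality = 2·Na + glucose/18 + BUN/2.8
= 2·138 + 115/18 + 56/2.8
= 276 + 6.39 + 20
= 302.39 mOsm/kg ≈ 302.4 mOsm/kg
Osmolar gap = measured − calculated = 298 − 302.4 = -4.4 mOsm/kg

-4.4 mOsm/kg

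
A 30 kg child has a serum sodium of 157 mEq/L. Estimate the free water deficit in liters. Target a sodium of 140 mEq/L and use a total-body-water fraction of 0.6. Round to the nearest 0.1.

TBW = 0.6 · 30 = 18 L
Free water deficit = TBW · (Na/140 − 1)
= 18 · (157/140 − 1)
= 18 · 0.1214
= 2.19 L

2.2 L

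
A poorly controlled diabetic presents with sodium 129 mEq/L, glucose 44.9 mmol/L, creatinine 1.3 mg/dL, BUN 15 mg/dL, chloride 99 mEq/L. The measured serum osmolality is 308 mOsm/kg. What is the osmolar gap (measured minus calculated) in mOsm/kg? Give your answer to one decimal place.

-0.3 mOsm/kg

Calculated osmolality = 2·Na + glucose + BUN/2.8
= 2·129 + 44.9 + 15/2.8
= 258 + 44.90 + 5.36
= 308.26 mOsm/kg ≈ 308.3 mOsm/kg
Osmolar gap = measured − calculated = 308 − 308.3 = -0.3 mOsm/kg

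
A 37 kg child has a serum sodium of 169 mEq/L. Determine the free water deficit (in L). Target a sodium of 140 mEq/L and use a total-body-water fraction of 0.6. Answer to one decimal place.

TBW = 0.6 · 37 = 22.2 L
Free water deficit = TBW · (Na/140 − 1)
= 22.2 · (169/140 − 1)
= 22.2 · 0.2071
= 4.6 L

4.6 L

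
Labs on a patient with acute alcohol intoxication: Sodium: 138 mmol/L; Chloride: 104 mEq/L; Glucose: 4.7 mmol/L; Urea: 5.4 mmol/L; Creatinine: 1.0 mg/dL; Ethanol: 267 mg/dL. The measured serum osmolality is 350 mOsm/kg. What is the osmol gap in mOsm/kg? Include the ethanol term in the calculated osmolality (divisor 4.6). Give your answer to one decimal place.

Calculated osmolality = 2·Na + glucose + urea + ethanol/4.6
= 2·138 + 4.7 + 5.4 + 267/4.6
= 276 + 4.70 + 5.40 + 58.04
= 344.14 mOsm/kg ≈ 344.1 mOsm/kg
Osmolar gap = measured − calculated = 350 − 344.1 = 5.9 mOsm/kg

5.9 mOsm/kg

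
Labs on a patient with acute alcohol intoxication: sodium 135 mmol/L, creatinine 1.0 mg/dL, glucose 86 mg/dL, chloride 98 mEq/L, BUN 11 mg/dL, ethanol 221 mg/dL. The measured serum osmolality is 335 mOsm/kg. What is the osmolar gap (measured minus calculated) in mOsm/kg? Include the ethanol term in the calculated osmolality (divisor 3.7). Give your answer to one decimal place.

Calculated osmolality = 2·Na + glucose/18 + BUN/2.8 + ethanol/3.7
= 2·135 + 86/18 + 11/2.8 + 221/3.7
= 270 + 4.78 + 3.93 + 59.73
= 338.44 mOsm/kg ≈ 338.4 mOsm/kg
Osmolar gap = measured − calculated = 335 − 338.4 = -3.4 mOsm/kg

-3.4 mOsm/kg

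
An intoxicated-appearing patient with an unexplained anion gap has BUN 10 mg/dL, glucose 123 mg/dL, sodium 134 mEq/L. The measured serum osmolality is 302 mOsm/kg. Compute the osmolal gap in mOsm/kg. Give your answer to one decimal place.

Calculated osmolality = 2·Na + glucose/18 + BUN/2.8
= 2·134 + 123/18 + 10/2.8
= 268 + 6.83 + 3.57
= 278.4 mOsm/kg ≈ 278.4 mOsm/kg
Osmolar gap = measured − calculated = 302 − 278.4 = 23.6 mOsm/kg

23.6 mOsm/kg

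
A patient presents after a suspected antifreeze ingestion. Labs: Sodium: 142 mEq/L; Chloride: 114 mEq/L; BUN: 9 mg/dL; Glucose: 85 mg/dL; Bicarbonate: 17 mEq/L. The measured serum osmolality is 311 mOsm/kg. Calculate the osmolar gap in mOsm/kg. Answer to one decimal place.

Calculated osmolality = 2·Na + glucose/18 + BUN/2.8
= 2·142 + 85/18 + 9/2.8
= 284 + 4.72 + 3.21
= 291.93 mOsm/kg ≈ 291.9 mOsm/kg
Osmolar gap = measured − calculated = 311 − 291.9 = 19.1 mOsm/kg

19.1 mOsm/kg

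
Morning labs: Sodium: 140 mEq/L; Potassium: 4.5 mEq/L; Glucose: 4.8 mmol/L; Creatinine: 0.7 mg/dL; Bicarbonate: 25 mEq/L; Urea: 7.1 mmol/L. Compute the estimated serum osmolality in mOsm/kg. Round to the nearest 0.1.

Calculated osmolality = 2·Na + glucose + urea
= 2·140 + 4.8 + 7.1
= 280 + 4.80 + 7.10
= 291.9 mOsm/kg

291.9 mOsm/kg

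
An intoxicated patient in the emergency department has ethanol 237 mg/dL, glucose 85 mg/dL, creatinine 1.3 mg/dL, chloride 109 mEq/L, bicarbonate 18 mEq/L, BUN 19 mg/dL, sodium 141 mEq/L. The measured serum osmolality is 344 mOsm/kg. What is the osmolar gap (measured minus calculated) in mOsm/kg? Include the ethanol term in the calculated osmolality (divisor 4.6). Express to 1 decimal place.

Calculated osmolality = 2·Na + glucose/18 + BUN/2.8 + ethanol/4.6
= 2·141 + 85/18 + 19/2.8 + 237/4.6
= 282 + 4.72 + 6.79 + 51.52
= 345.03 mOsm/kg ≈ 345.0 mOsm/kg
Osmolar gap = measured − calculated = 344 − 345.0 = -1.0 mOsm/kg

-1.0 mOsm/kg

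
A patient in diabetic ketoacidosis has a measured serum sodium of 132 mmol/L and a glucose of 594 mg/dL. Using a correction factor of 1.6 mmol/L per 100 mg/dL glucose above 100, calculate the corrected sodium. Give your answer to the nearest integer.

140 mmol/L

Corrected Na = measured Na + 1.6 · (glucose − 100)/100
= 132 + 1.6 · (594 − 100)/100
= 132 + 7.9
= 139.9 mmol/L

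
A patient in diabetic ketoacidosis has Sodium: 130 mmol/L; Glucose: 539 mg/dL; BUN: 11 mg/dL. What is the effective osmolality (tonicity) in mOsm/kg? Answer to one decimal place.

Effective osmolality excludes urea (freely permeant across cell membranes):
2·Na + glucose/18
= 2·130 + 539/18
= 260 + 29.94
= 289.94 mOsm/kg

289.9 mOsm/kg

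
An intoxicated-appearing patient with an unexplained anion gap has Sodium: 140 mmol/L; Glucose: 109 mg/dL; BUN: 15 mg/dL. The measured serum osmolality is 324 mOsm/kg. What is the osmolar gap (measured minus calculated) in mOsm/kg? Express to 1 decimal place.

Calculated osmolality = 2·Na + glucose/18 + BUN/2.8
= 2·140 + 109/18 + 15/2.8
= 280 + 6.06 + 5.36
= 291.42 mOsm/kg ≈ 291.4 mOsm/kg
Osmolar gap = measured − calculated = 324 − 291.4 = 32.6 mOsm/kg

32.6 mOsm/kg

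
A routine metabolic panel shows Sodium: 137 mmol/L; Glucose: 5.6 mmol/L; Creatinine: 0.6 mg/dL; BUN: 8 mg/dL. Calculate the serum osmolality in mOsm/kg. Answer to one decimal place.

282.5 mOsm/kg

Calculated osmolality = 2·Na + glucose + BUN/2.8
= 2·137 + 5.6 + 8/2.8
= 274 + 5.60 + 2.86
= 282.46 mOsm/kg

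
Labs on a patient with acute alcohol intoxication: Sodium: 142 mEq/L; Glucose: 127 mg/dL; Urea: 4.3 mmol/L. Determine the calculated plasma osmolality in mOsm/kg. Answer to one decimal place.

Calculated osmolality = 2·Na + glucose/18 + urea
= 2·142 + 127/18 + 4.3
= 284 + 7.06 + 4.30
= 295.36 mOsm/kg

295.4 mOsm/kg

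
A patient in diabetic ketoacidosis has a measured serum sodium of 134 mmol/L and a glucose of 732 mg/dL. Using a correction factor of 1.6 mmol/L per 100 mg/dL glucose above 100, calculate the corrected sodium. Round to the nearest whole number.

Corrected Na = measured Na + 1.6 · (glucose − 100)/100
= 134 + 1.6 · (732 − 100)/100
= 134 + 10.1
= 144.1 mmol/L

144 mmol/L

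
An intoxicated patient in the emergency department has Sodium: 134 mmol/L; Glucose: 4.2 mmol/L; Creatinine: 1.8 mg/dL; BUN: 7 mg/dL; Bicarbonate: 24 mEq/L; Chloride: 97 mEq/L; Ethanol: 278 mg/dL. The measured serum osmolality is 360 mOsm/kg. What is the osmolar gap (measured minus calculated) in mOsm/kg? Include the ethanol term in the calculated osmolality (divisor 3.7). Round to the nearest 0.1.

10.2 mOsm/kg

Calculated osmolality = 2·Na + glucose + BUN/2.8 + ethanol/3.7
= 2·134 + 4.2 + 7/2.8 + 278/3.7
= 268 + 4.20 + 2.50 + 75.14
= 349.84 mOsm/kg ≈ 349.8 mOsm/kg
Osmolar gap = measured − calculated = 360 − 349.8 = 10.2 mOsm/kg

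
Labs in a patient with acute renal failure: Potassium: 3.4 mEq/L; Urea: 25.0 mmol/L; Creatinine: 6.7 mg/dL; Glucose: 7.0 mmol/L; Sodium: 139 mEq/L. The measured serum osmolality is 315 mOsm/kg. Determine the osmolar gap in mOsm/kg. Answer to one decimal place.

5.0 mOsm/kg

Calculated osmolality = 2·Na + glucose + urea
= 2·139 + 7 + 25
= 278 + 7 + 25
= 310 mOsm/kg ≈ 310.0 mOsm/kg
Osmolar gap = measured − calculated = 315 − 310.0 = 5.0 mOsm/kg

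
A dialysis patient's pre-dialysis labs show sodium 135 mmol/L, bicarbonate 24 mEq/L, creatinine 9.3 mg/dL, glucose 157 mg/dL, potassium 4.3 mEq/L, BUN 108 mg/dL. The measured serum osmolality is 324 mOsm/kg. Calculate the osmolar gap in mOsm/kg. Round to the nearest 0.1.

Calculated osmolality = 2·Na + glucose/18 + BUN/2.8
= 2·135 + 157/18 + 108/2.8
= 270 + 8.72 + 38.57
= 317.29 mOsm/kg ≈ 317.3 mOsm/kg
Osmolar gap = measured − calculated = 324 − 317.3 = 6.7 mOsm/kg

6.7 mOsm/kg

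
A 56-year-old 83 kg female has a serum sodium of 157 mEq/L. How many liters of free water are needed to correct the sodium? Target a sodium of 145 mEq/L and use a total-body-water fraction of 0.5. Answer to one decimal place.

TBW = 0.5 · 83 = 41.5 L
Free water deficit = TBW · (Na/145 − 1)
= 41.5 · (157/145 − 1)
= 41.5 · 0.0828
= 3.44 L

3.4 L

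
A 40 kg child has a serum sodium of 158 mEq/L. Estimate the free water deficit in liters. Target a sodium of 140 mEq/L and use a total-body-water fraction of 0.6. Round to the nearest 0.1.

3.1 L

TBW = 0.6 · 40 = 24 L
Free water deficit = TBW · (Na/140 − 1)
= 24 · (158/140 − 1)
= 24 · 0.1286
= 3.09 L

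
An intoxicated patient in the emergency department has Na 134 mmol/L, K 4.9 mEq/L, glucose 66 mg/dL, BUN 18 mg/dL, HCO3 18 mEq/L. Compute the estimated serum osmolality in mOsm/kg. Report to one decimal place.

Calculated osmolality = 2·Na + glucose/18 + BUN/2.8
= 2·134 + 66/18 + 18/2.8
= 268 + 3.67 + 6.43
= 278.1 mOsm/kg

278.1 mOsm/kg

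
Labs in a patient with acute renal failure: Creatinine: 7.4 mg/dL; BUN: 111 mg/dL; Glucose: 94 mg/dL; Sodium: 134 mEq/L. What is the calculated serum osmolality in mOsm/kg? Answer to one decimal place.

Calculated osmolality = 2·Na + glucose/18 + BUN/2.8
= 2·134 + 94/18 + 111/2.8
= 268 + 5.22 + 39.64
= 312.86 mOsm/kg

312.9 mOsm/kg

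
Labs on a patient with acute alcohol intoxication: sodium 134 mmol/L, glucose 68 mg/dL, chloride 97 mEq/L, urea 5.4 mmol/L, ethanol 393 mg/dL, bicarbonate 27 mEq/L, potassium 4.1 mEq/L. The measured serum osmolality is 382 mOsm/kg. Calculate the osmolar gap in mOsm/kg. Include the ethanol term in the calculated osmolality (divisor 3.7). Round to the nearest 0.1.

Calculated osmolality = 2·Na + glucose/18 + urea + ethanol/3.7
= 2·134 + 68/18 + 5.4 + 393/3.7
= 268 + 3.78 + 5.40 + 106.22
= 383.4 mOsm/kg ≈ 383.4 mOsm/kg
Osmolar gap = measured − calculated = 382 − 383.4 = -1.4 mOsm/kg

-1.4 mOsm/kg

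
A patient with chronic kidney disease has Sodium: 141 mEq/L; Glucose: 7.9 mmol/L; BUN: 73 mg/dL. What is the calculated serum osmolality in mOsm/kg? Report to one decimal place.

316.0 mOsm/kg

Calculated osmolality = 2·Na + glucose + BUN/2.8
= 2·141 + 7.9 + 73/2.8
= 282 + 7.90 + 26.07
= 315.97 mOsm/kg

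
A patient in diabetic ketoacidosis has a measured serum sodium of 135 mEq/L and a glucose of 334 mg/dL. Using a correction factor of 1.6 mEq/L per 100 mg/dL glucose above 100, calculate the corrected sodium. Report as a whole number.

Corrected Na = measured Na + 1.6 · (glucose − 100)/100
= 135 + 1.6 · (334 − 100)/100
= 135 + 3.7
= 138.7 mEq/L

139 mEq/L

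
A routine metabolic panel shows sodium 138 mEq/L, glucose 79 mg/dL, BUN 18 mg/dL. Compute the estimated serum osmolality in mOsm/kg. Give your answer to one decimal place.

Calculated osmolality = 2·Na + glucose/18 + BUN/2.8
= 2·138 + 79/18 + 18/2.8
= 276 + 4.39 + 6.43
= 286.82 mOsm/kg

286.8 mOsm/kg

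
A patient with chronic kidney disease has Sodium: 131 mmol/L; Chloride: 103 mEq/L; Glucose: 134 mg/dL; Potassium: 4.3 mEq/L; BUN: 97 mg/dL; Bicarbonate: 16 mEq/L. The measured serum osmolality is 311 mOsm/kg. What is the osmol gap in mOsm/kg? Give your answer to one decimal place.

Calculated osmolality = 2·Na + glucose/18 + BUN/2.8
= 2·131 + 134/18 + 97/2.8
= 262 + 7.44 + 34.64
= 304.08 mOsm/kg ≈ 304.1 mOsm/kg
Osmolar gap = measured − calculated = 311 − 304.1 = 6.9 mOsm/kg

6.9 mOsm/kg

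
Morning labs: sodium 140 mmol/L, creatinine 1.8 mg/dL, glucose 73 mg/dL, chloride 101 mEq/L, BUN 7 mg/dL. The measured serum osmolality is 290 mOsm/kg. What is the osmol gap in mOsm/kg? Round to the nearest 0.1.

3.4 mOsm/kg

Calculated osmolality = 2·Na + glucose/18 + BUN/2.8
= 2·140 + 73/18 + 7/2.8
= 280 + 4.06 + 2.50
= 286.56 mOsm/kg ≈ 286.6 mOsm/kg
Osmolar gap = measured − calculated = 290 − 286.6 = 3.4 mOsm/kg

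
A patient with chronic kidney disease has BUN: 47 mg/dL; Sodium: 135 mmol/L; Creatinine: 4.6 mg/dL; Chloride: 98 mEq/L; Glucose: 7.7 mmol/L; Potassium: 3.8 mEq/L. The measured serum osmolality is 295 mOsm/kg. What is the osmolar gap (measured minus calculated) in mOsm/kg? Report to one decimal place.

Calculated osmolality = 2·Na + glucose + BUN/2.8
= 2·135 + 7.7 + 47/2.8
= 270 + 7.70 + 16.79
= 294.49 mOsm/kg ≈ 294.5 mOsm/kg
Osmolar gap = measured − calculated = 295 − 294.5 = 0.5 mOsm/kg

0.5 mOsm/kg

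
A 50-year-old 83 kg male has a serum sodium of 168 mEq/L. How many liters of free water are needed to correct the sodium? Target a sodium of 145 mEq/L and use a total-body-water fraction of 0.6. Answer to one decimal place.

7.9 L

TBW = 0.6 · 83 = 49.8 L
Free water deficit = TBW · (Na/145 − 1)
= 49.8 · (168/145 − 1)
= 49.8 · 0.1586
= 7.9 L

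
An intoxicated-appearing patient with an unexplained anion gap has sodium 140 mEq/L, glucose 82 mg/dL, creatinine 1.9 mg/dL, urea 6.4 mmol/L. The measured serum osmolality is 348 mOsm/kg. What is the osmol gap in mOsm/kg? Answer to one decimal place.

57.0 mOsm/kg

Calculated osmolality = 2·Na + glucose/18 + urea
= 2·140 + 82/18 + 6.4
= 280 + 4.56 + 6.40
= 290.96 mOsm/kg ≈ 291.0 mOsm/kg
Osmolar gap = measured − calculated = 348 − 291.0 = 57.0 mOsm/kg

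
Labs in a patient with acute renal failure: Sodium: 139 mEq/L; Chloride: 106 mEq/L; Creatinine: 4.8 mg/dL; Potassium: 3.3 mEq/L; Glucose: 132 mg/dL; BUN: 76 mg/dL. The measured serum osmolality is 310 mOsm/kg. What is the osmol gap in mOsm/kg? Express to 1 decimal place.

Calculated osmolality = 2·Na + glucose/18 + BUN/2.8
= 2·139 + 132/18 + 76/2.8
= 278 + 7.33 + 27.14
= 312.47 mOsm/kg ≈ 312.5 mOsm/kg
Osmolar gap = measured − calculated = 310 − 312.5 = -2.5 mOsm/kg

-2.5 mOsm/kg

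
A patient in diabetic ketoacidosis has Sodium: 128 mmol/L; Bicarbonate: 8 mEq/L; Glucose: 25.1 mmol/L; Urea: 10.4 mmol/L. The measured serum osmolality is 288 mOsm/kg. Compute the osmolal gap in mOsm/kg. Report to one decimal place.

Calculated osmolality = 2·Na + glucose + urea
= 2·128 + 25.1 + 10.4
= 256 + 25.10 + 10.40
= 291.5 mOsm/kg ≈ 291.5 mOsm/kg
Osmolar gap = measured − calculated = 288 − 291.5 = -3.5 mOsm/kg

-3.5 mOsm/kg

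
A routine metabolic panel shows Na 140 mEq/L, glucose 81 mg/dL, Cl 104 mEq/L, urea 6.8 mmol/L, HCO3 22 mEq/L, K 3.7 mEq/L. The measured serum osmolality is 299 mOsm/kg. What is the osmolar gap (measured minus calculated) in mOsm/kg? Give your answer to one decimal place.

Calculated osmolality = 2·Na + glucose/18 + urea
= 2·140 + 81/18 + 6.8
= 280 + 4.50 + 6.80
= 291.3 mOsm/kg ≈ 291.3 mOsm/kg
Osmolar gap = measured − calculated = 299 − 291.3 = 7.7 mOsm/kg

7.7 mOsm/kg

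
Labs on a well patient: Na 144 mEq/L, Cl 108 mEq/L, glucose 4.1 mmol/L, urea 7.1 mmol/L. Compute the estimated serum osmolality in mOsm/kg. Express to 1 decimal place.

Calculated osmolality = 2·Na + glucose + urea
= 2·144 + 4.1 + 7.1
= 288 + 4.10 + 7.10
= 299.2 mOsm/kg

299.2 mOsm/kg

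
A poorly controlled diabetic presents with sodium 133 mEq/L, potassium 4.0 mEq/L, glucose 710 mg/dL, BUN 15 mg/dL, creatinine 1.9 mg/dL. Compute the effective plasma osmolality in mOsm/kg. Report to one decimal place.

305.4 mOsm/kg

Effective osmolality excludes urea (freely permeant across cell membranes):
2·Na + glucose/18
= 2·133 + 710/18
= 266 + 39.44
= 305.44 mOsm/kg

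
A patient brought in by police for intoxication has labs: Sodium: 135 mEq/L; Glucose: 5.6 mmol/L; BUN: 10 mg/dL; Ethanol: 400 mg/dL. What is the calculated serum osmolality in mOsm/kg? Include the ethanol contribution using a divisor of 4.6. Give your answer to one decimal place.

Calculated osmolality = 2·Na + glucose + BUN/2.8 + ethanol/4.6
= 2·135 + 5.6 + 10/2.8 + 400/4.6
= 270 + 5.60 + 3.57 + 86.96
= 366.13 mOsm/kg

366.1 mOsm/kg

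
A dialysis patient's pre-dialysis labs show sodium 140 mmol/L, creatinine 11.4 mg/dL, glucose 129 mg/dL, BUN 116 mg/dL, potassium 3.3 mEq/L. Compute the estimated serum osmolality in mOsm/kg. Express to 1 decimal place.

328.6 mOsm/kg

Calculated osmolality = 2·Na + glucose/18 + BUN/2.8
= 2·140 + 129/18 + 116/2.8
= 280 + 7.17 + 41.43
= 328.6 mOsm/kg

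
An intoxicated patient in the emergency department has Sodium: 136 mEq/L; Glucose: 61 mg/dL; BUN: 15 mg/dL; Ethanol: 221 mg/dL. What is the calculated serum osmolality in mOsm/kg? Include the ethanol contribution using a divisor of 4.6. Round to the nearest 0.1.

328.8 mOsm/kg

Calculated osmolality = 2·Na + glucose/18 + BUN/2.8 + ethanol/4.6
= 2·136 + 61/18 + 15/2.8 + 221/4.6
= 272 + 3.39 + 5.36 + 48.04
= 328.79 mOsm/kg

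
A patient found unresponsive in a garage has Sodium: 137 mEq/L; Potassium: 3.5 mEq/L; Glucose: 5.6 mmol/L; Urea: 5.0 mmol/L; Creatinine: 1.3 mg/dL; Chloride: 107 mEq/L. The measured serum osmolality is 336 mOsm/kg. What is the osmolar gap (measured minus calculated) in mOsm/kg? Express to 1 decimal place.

51.4 mOsm/kg

Calculated osmolality = 2·Na + glucose + urea
= 2·137 + 5.6 + 5
= 274 + 5.60 + 5
= 284.6 mOsm/kg ≈ 284.6 mOsm/kg
Osmolar gap = measured − calculated = 336 − 284.6 = 51.4 mOsm/kg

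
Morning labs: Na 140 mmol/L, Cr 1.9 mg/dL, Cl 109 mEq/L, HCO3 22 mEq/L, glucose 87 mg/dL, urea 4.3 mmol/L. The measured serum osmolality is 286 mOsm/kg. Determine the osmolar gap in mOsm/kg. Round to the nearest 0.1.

Calculated osmolality = 2·Na + glucose/18 + urea
= 2·140 + 87/18 + 4.3
= 280 + 4.83 + 4.30
= 289.13 mOsm/kg ≈ 289.1 mOsm/kg
Osmolar gap = measured − calculated = 286 − 289.1 = -3.1 mOsm/kg

-3.1 mOsm/kg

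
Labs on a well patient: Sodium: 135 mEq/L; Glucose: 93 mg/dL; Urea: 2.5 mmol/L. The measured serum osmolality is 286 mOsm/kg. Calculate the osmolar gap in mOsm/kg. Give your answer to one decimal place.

Calculated osmolality = 2·Na + glucose/18 + urea
= 2·135 + 93/18 + 2.5
= 270 + 5.17 + 2.50
= 277.67 mOsm/kg ≈ 277.7 mOsm/kg
Osmolar gap = measured − calculated = 286 − 277.7 = 8.3 mOsm/kg

8.3 mOsm/kg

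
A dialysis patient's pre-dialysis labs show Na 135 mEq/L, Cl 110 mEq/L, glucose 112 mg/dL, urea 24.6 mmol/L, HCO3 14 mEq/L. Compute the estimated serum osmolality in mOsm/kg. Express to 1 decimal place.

Calculated osmolality = 2·Na + glucose/18 + urea
= 2·135 + 112/18 + 24.6
= 270 + 6.22 + 24.60
= 300.82 mOsm/kg

300.8 mOsm/kg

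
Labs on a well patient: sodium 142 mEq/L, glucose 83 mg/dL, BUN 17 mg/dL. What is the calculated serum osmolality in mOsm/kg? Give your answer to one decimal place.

Calculated osmolality = 2·Na + glucose/18 + BUN/2.8
= 2·142 + 83/18 + 17/2.8
= 284 + 4.61 + 6.07
= 294.68 mOsm/kg

294.7 mOsm/kg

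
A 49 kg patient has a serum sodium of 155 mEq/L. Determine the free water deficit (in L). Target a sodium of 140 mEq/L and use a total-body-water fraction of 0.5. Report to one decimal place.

2.6 L

TBW = 0.5 · 49 = 24.5 L
Free water deficit = TBW · (Na/140 − 1)
= 24.5 · (155/140 − 1)
= 24.5 · 0.1071
= 2.62 L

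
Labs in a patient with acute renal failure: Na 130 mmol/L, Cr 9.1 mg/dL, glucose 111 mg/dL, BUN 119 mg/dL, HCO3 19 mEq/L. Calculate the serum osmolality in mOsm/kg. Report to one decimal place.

308.7 mOsm/kg

Calculated osmolality = 2·Na + glucose/18 + BUN/2.8
= 2·130 + 111/18 + 119/2.8
= 260 + 6.17 + 42.50
= 308.67 mOsm/kg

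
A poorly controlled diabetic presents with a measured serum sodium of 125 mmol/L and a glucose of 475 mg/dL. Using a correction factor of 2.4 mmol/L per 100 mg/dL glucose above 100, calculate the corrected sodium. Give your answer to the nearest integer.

Corrected Na = measured Na + 2.4 · (glucose − 100)/100
= 125 + 2.4 · (475 − 100)/100
= 125 + 9
= 134 mmol/L

134 mmol/L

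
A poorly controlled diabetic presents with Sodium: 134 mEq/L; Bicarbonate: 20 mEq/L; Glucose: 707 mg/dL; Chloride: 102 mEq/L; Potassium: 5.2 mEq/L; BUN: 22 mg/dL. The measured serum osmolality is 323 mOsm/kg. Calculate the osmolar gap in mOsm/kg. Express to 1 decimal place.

Calculated osmolality = 2·Na + glucose/18 + BUN/2.8
= 2·134 + 707/18 + 22/2.8
= 268 + 39.28 + 7.86
= 315.14 mOsm/kg ≈ 315.1 mOsm/kg
Osmolar gap = measured − calculated = 323 − 315.1 = 7.9 mOsm/kg

7.9 mOsm/kg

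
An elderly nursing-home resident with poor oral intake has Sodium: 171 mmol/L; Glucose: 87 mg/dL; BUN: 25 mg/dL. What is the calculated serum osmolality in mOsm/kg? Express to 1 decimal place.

Calculated osmolality = 2·Na + glucose/18 + BUN/2.8
= 2·171 + 87/18 + 25/2.8
= 342 + 4.83 + 8.93
= 355.76 mOsm/kg

355.8 mOsm/kg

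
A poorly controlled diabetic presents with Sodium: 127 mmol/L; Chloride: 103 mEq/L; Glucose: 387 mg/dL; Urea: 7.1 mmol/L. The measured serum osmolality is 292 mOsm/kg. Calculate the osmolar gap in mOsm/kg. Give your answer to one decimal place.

9.4 mOsm/kg

Calculated osmolality = 2·Na + glucose/18 + urea
= 2·127 + 387/18 + 7.1
= 254 + 21.50 + 7.10
= 282.6 mOsm/kg ≈ 282.6 mOsm/kg
Osmolar gap = measured − calculated = 292 − 282.6 = 9.4 mOsm/kg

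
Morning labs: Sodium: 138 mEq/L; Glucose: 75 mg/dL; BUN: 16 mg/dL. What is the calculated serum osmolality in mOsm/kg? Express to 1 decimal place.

Calculated osmolality = 2·Na + glucose/18 + BUN/2.8
= 2·138 + 75/18 + 16/2.8
= 276 + 4.17 + 5.71
= 285.88 mOsm/kg

285.9 mOsm/kg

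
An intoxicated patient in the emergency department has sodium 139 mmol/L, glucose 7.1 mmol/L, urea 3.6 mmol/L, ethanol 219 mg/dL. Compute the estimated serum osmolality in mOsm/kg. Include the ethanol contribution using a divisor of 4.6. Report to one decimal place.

336.3 mOsm/kg

Calculated osmolality = 2·Na + glucose + urea + ethanol/4.6
= 2·139 + 7.1 + 3.6 + 219/4.6
= 278 + 7.10 + 3.60 + 47.61
= 336.31 mOsm/kg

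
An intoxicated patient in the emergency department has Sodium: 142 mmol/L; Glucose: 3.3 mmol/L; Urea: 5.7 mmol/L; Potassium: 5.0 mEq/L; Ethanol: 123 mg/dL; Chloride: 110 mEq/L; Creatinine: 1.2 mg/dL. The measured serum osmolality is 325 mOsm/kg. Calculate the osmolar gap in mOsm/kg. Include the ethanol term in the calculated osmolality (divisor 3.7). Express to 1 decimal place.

Calculated osmolality = 2·Na + glucose + urea + ethanol/3.7
= 2·142 + 3.3 + 5.7 + 123/3.7
= 284 + 3.30 + 5.70 + 33.24
= 326.24 mOsm/kg ≈ 326.2 mOsm/kg
Osmolar gap = measured − calculated = 325 − 326.2 = -1.2 mOsm/kg

-1.2 mOsm/kg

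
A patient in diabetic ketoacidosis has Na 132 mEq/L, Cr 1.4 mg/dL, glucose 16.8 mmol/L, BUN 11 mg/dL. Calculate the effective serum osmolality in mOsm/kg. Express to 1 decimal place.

280.8 mOsm/kg

Effective osmolality excludes urea (freely permeant across cell membranes):
2·Na + glucose
= 2·132 + 16.8
= 264 + 16.8
= 280.8 mOsm/kg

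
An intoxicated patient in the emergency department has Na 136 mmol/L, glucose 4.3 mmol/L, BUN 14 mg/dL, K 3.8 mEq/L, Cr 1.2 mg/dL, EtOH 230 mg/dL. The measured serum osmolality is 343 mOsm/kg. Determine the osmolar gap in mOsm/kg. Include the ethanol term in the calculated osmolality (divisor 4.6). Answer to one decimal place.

Calculated osmolality = 2·Na + glucose + BUN/2.8 + ethanol/4.6
= 2·136 + 4.3 + 14/2.8 + 230/4.6
= 272 + 4.30 + 5 + 50
= 331.3 mOsm/kg ≈ 331.3 mOsm/kg
Osmolar gap = measured − calculated = 343 − 331.3 = 11.7 mOsm/kg

11.7 mOsm/kg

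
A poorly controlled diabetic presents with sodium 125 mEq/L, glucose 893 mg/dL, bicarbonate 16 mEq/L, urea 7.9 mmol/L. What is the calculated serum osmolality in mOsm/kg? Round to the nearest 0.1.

Calculated osmolality = 2·Na + glucose/18 + urea
= 2·125 + 893/18 + 7.9
= 250 + 49.61 + 7.90
= 307.51 mOsm/kg

307.5 mOsm/kg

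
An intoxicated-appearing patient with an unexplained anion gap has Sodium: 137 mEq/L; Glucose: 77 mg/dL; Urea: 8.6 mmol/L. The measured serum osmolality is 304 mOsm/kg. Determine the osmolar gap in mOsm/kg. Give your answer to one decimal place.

17.1 mOsm/kg

Calculated osmolality = 2·Na + glucose/18 + urea
= 2·137 + 77/18 + 8.6
= 274 + 4.28 + 8.60
= 286.88 mOsm/kg ≈ 286.9 mOsm/kg
Osmolar gap = measured − calculated = 304 − 286.9 = 17.1 mOsm/kg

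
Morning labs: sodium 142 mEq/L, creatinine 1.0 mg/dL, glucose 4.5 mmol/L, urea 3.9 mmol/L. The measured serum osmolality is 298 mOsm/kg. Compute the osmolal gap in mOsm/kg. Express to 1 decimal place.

Calculated osmolality = 2·Na + glucose + urea
= 2·142 + 4.5 + 3.9
= 284 + 4.50 + 3.90
= 292.4 mOsm/kg ≈ 292.4 mOsm/kg
Osmolar gap = measured − calculated = 298 − 292.4 = 5.6 mOsm/kg

5.6 mOsm/kg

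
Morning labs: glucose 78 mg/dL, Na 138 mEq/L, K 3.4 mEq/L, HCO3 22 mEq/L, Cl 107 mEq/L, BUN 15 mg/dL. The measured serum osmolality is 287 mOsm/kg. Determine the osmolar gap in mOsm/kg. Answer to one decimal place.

1.3 mOsm/kg

Calculated osmolality = 2·Na + glucose/18 + BUN/2.8
= 2·138 + 78/18 + 15/2.8
= 276 + 4.33 + 5.36
= 285.69 mOsm/kg ≈ 285.7 mOsm/kg
Osmolar gap = measured − calculated = 287 − 285.7 = 1.3 mOsm/kg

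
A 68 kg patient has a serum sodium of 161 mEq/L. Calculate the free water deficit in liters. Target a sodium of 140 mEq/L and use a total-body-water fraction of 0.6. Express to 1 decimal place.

TBW = 0.6 · 68 = 40.8 L
Free water deficit = TBW · (Na/140 − 1)
= 40.8 · (161/140 − 1)
= 40.8 · 0.15
= 6.12 L

6.1 L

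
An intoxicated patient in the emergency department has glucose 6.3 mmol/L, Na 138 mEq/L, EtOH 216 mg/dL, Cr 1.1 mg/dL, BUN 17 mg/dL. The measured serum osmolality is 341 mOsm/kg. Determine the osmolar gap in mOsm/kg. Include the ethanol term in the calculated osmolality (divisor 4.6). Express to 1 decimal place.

Calculated osmolality = 2·Na + glucose + BUN/2.8 + ethanol/4.6
= 2·138 + 6.3 + 17/2.8 + 216/4.6
= 276 + 6.30 + 6.07 + 46.96
= 335.33 mOsm/kg ≈ 335.3 mOsm/kg
Osmolar gap = measured − calculated = 341 − 335.3 = 5.7 mOsm/kg

5.7 mOsm/kg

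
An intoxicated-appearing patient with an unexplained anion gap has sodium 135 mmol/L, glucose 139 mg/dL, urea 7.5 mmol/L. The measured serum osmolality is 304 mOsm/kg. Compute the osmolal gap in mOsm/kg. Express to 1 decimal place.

18.8 mOsm/kg

Calculated osmolality = 2·Na + glucose/18 + urea
= 2·135 + 139/18 + 7.5
= 270 + 7.72 + 7.50
= 285.22 mOsm/kg ≈ 285.2 mOsm/kg
Osmolar gap = measured − calculated = 304 − 285.2 = 18.8 mOsm/kg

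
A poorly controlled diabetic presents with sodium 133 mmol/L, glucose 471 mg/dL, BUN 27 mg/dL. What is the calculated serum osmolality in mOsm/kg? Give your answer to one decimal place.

Calculated osmolality = 2·Na + glucose/18 + BUN/2.8
= 2·133 + 471/18 + 27/2.8
= 266 + 26.17 + 9.64
= 301.81 mOsm/kg

301.8 mOsm/kg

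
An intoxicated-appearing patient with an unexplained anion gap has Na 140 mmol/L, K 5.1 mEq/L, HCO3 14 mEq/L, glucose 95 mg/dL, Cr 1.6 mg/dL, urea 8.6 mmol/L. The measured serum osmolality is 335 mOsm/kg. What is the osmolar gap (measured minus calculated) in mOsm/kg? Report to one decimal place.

Calculated osmolality = 2·Na + glucose/18 + urea
= 2·140 + 95/18 + 8.6
= 280 + 5.28 + 8.60
= 293.88 mOsm/kg ≈ 293.9 mOsm/kg
Osmolar gap = measured − calculated = 335 − 293.9 = 41.1 mOsm/kg

41.1 mOsm/kg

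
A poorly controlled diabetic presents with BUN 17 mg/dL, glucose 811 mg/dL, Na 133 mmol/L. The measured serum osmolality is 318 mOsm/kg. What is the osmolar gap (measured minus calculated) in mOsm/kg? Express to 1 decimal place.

0.9 mOsm/kg

Calculated osmolality = 2·Na + glucose/18 + BUN/2.8
= 2·133 + 811/18 + 17/2.8
= 266 + 45.06 + 6.07
= 317.13 mOsm/kg ≈ 317.1 mOsm/kg
Osmolar gap = measured − calculated = 318 − 317.1 = 0.9 mOsm/kg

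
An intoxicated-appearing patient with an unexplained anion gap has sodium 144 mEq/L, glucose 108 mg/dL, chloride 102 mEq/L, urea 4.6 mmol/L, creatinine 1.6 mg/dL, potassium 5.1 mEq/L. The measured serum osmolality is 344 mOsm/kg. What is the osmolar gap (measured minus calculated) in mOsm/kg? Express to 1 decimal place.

Calculated osmolality = 2·Na + glucose/18 + urea
= 2·144 + 108/18 + 4.6
= 288 + 6 + 4.60
= 298.6 mOsm/kg ≈ 298.6 mOsm/kg
Osmolar gap = measured − calculated = 344 − 298.6 = 45.4 mOsm/kg

45.4 mOsm/kg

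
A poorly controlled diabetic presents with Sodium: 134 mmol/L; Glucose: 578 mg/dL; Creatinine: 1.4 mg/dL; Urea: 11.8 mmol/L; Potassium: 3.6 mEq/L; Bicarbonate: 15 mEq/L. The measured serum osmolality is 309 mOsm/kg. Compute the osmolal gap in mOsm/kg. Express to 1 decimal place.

-2.9 mOsm/kg

Calculated osmolality = 2·Na + glucose/18 + urea
= 2·134 + 578/18 + 11.8
= 268 + 32.11 + 11.80
= 311.91 mOsm/kg ≈ 311.9 mOsm/kg
Osmolar gap = measured − calculated = 309 − 311.9 = -2.9 mOsm/kg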